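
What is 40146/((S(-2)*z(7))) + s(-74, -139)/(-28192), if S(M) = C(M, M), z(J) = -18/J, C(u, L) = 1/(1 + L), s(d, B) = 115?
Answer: 1320428359/84576 ≈ 15612.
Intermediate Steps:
S(M) = 1/(1 + M)
40146/((S(-2)*z(7))) + s(-74, -139)/(-28192) = 40146/(((-18/7)/(1 - 2))) + 115/(-28192) = 40146/(((-18*1/7)/(-1))) + 115*(-1/28192) = 40146/((-1*(-18/7))) - 115/28192 = 40146/(18/7) - 115/28192 = 40146*(7/18) - 115/28192 = 46837/3 - 115/28192 = 1320428359/84576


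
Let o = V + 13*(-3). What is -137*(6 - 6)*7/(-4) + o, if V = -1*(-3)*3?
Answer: -30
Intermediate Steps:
V = 9 (V = 3*3 = 9)
o = -30 (o = 9 + 13*(-3) = 9 - 39 = -30)
-137*(6 - 6)*7/(-4) + o = -137*(6 - 6)*7/(-4) - 30 = -0*7*(-¼) - 30 = -0*(-7)/4 - 30 = -137*0 - 30 = 0 - 30 = -30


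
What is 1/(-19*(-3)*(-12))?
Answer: -1/684 ≈ -0.0014620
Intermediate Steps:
1/(-19*(-3)*(-12)) = 1/(57*(-12)) = 1/(-684) = -1/684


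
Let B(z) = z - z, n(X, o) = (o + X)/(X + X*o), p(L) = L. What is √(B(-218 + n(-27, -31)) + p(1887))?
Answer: √1887 ≈ 43.440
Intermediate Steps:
n(X, o) = (X + o)/(X + X*o)
B(z) = 0
√(B(-218 + n(-27, -31)) + p(1887)) = √(0 + 1887) = √1887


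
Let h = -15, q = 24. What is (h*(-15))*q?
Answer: 5400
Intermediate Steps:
(h*(-15))*q = -15*(-15)*24 = 225*24 = 5400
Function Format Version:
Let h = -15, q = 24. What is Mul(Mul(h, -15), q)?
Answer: 5400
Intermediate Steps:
Mul(Mul(h, -15), q) = Mul(Mul(-15, -15), 24) = Mul(225, 24) = 5400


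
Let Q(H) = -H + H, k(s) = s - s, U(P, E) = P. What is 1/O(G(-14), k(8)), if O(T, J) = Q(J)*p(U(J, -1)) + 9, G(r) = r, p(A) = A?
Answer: ⅑ ≈ 0.11111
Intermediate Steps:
k(s) = 0
Q(H) = 0
O(T, J) = 9 (O(T, J) = 0*J + 9 = 0 + 9 = 9)
1/O(G(-14), k(8)) = 1/9 = ⅑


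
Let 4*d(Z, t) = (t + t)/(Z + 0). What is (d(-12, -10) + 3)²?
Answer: 1681/144 ≈ 11.674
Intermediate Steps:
d(Z, t) = t/(2*Z) (d(Z, t) = ((t + t)/(Z + 0))/4 = ((2*t)/Z)/4 = (2*t/Z)/4 = t/(2*Z))
(d(-12, -10) + 3)² = ((½)*(-10)/(-12) + 3)² = ((½)*(-10)*(-1/12) + 3)² = (5/12 + 3)² = (41/12)² = 1681/144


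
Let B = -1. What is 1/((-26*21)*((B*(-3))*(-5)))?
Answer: 1/8190 ≈ 0.00012210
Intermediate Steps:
1/((-26*21)*((B*(-3))*(-5))) = 1/((-26*21)*(-1*(-3)*(-5))) = 1/(-1638*(-5)) = 1/(-546*(-15)) = 1/8190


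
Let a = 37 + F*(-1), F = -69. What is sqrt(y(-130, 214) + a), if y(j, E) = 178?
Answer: 2*sqrt(71) ≈ 16.852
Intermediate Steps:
a = 106 (a = 37 - 69*(-1) = 37 + 69 = 106)
sqrt(y(-130, 214) + a) = sqrt(178 + 106) = sqrt(284) = 2*sqrt(71)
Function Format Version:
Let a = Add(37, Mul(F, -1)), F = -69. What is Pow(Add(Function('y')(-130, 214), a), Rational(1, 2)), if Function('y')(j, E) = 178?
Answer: Mul(2, Pow(71, Rational(1, 2))) ≈ 16.852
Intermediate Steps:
a = 106 (a = Add(37, Mul(-69, -1)) = Add(37, 69) = 106)
Pow(Add(Function('y')(-130, 214), a), Rational(1, 2)) = Pow(Add(178, 106), Rational(1, 2)) = Pow(284, Rational(1, 2)) = Mul(2, Pow(71, Rational(1, 2)))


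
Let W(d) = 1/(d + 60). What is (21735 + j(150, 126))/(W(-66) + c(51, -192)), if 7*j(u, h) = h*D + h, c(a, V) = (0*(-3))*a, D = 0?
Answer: -130518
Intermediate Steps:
c(a, V) = 0 (c(a, V) = 0*a = 0)
j(u, h) = h/7 (j(u, h) = (h*0 + h)/7 = (0 + h)/7 = h/7)
W(d) = 1/(60 + d)
(21735 + j(150, 126))/(W(-66) + c(51, -192)) = (21735 + (⅐)*126)/(1/(60 - 66) + 0) = (21735 + 18)/(1/(-6) + 0) = 21753/(-⅙ + 0) = 21753/(-⅙) = 21753*(-6) = -130518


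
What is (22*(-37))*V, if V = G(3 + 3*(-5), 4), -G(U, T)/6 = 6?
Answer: 29304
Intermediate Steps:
G(U, T) = -36 (G(U, T) = -6*6 = -36)
V = -36
(22*(-37))*V = (22*(-37))*(-36) = -814*(-36) = 29304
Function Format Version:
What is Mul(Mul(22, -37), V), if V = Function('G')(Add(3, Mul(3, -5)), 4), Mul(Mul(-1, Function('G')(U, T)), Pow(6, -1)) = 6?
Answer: 29304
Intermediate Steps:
Function('G')(U, T) = -36 (Function('G')(U, T) = Mul(-6, 6) = -36)
V = -36
Mul(Mul(22, -37), V) = Mul(Mul(22, -37), -36) = Mul(-814, -36) = 29304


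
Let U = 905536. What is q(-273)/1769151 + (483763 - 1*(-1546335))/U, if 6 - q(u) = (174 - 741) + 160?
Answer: 1795961946583/801014959968 ≈ 2.2421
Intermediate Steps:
q(u) = 413 (q(u) = 6 - ((174 - 741) + 160) = 6 - (-567 + 160) = 6 - 1*(-407) = 6 + 407 = 413)
q(-273)/1769151 + (483763 - 1*(-1546335))/U = 413/1769151 + (483763 - 1*(-1546335))/905536 = 413*(1/1769151) + (483763 + 1546335)*(1/905536) = 413/1769151 + 2030098*(1/905536) = 413/1769151 + 1015049/452768 = 1795961946583/801014959968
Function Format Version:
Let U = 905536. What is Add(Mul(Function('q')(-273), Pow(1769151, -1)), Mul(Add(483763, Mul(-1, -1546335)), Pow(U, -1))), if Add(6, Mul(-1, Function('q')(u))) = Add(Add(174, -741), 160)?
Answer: Rational(1795961946583, 801014959968) ≈ 2.2421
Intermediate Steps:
Function('q')(u) = 413 (Function('q')(u) = Add(6, Mul(-1, Add(Add(174, -741), 160))) = Add(6, Mul(-1, Add(-567, 160))) = Add(6, Mul(-1, -407)) = Add(6, 407) = 413)
Add(Mul(Function('q')(-273), Pow(1769151, -1)), Mul(Add(483763, Mul(-1, -1546335)), Pow(U, -1))) = Add(Mul(413, Pow(1769151, -1)), Mul(Add(483763, Mul(-1, -1546335)), Pow(905536, -1))) = Add(Mul(413, Rational(1, 1769151)), Mul(Add(483763, 1546335), Rational(1, 905536))) = Add(Rational(413, 1769151), Mul(2030098, Rational(1, 905536))) = Add(Rational(413, 1769151), Rational(1015049, 452768)) = Rational(1795961946583, 801014959968)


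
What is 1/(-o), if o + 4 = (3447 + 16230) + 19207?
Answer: -1/38880 ≈ -2.5720e-5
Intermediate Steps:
o = 38880 (o = -4 + ((3447 + 16230) + 19207) = -4 + (19677 + 19207) = -4 + 38884 = 38880)
1/(-o) = 1/(-1*38880) = 1/(-38880) = -1/38880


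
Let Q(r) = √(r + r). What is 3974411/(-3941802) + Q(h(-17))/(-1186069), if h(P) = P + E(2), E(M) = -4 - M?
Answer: -3974411/3941802 - I*√46/1186069 ≈ -1.0083 - 5.7183e-6*I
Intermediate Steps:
h(P) = -6 + P (h(P) = P + (-4 - 1*2) = P + (-4 - 2) = P - 6 = -6 + P)
Q(r) = √2*√r (Q(r) = √(2*r) = √2*√r)
3974411/(-3941802) + Q(h(-17))/(-1186069) = 3974411/(-3941802) + (√2*√(-6 - 17))/(-1186069) = 3974411*(-1/3941802) + (√2*√(-23))*(-1/1186069) = -3974411/3941802 + (√2*(I*√23))*(-1/1186069) = -3974411/3941802 + (I*√46)*(-1/1186069) = -3974411/3941802 - I*√46/1186069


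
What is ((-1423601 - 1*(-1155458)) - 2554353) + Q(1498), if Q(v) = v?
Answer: -2820998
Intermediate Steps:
((-1423601 - 1*(-1155458)) - 2554353) + Q(1498) = ((-1423601 - 1*(-1155458)) - 2554353) + 1498 = ((-1423601 + 1155458) - 2554353) + 1498 = (-268143 - 2554353) + 1498 = -2822496 + 1498 = -2820998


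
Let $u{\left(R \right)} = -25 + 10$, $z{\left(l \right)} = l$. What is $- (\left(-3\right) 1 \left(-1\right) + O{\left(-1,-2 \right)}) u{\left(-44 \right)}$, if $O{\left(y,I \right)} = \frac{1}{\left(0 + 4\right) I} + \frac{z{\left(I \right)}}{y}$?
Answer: $\frac{585}{8} \approx 73.125$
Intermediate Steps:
$O{\left(y,I \right)} = \frac{1}{4 I} + \frac{I}{y}$ ($O{\left(y,I \right)} = \frac{1}{\left(0 + 4\right) I} + \frac{I}{y} = \frac{1}{4 I} + \frac{I}{y}$)
$u{\left(R \right)} = -15$
$- (\left(-3\right) 1 \left(-1\right) + O{\left(-1,-2 \right)}) u{\left(-44 \right)} = - (\left(-3\right) 1 \left(-1\right) + \left(\frac{1}{4 \left(-2\right)} - \frac{2}{-1}\right)) \left(-15\right) = - (\left(-3\right) \left(-1\right) + \left(\frac{1}{4} \left(- \frac{1}{2}\right) - -2\right)) \left(-15\right) = - (3 + \left(- \frac{1}{8} + 2\right)) \left(-15\right) = - (3 + \frac{15}{8}) \left(-15\right) = \left(-1\right) \frac{39}{8} \left(-15\right) = \left(- \frac{39}{8}\right) \left(-15\right) = \frac{585}{8}$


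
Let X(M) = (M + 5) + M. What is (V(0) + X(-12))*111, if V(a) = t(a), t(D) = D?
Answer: -2109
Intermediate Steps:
X(M) = 5 + 2*M (X(M) = (5 + M) + M = 5 + 2*M)
V(a) = a
(V(0) + X(-12))*111 = (0 + (5 + 2*(-12)))*111 = (0 + (5 - 24))*111 = (0 - 19)*111 = -19*111 = -2109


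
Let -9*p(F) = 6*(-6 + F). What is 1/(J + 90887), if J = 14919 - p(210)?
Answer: 1/105942 ≈ 9.4391e-6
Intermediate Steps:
p(F) = 4 - 2*F/3 (p(F) = -2*(-6 + F)/3 = -(-36 + 6*F)/9 = 4 - 2*F/3)
J = 15055 (J = 14919 - (4 - ⅔*210) = 14919 - (4 - 140) = 14919 - 1*(-136) = 14919 + 136 = 15055)
1/(J + 90887) = 1/(15055 + 90887) = 1/105942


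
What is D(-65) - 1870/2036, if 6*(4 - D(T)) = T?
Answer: 21248/1527 ≈ 13.915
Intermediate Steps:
D(T) = 4 - T/6
D(-65) - 1870/2036 = (4 - ⅙*(-65)) - 1870/2036 = (4 + 65/6) - 1870*1/2036 = 89/6 - 935/1018 = 21248/1527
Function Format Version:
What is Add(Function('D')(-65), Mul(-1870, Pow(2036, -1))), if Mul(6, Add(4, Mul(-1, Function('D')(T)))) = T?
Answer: Rational(21248, 1527) ≈ 13.915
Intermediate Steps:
Function('D')(T) = Add(4, Mul(Rational(-1, 6), T))
Add(Function('D')(-65), Mul(-1870, Pow(2036, -1))) = Add(Add(4, Mul(Rational(-1, 6), -65)), Mul(-1870, Pow(2036, -1))) = Add(Add(4, Rational(65, 6)), Mul(-1870, Rational(1, 2036))) = Add(Rational(89, 6), Rational(-935, 1018)) = Rational(21248, 1527)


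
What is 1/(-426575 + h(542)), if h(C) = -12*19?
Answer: -1/426803 ≈ -2.3430e-6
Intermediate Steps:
h(C) = -228
1/(-426575 + h(542)) = 1/(-426575 - 228) = 1/(-426803) = -1/426803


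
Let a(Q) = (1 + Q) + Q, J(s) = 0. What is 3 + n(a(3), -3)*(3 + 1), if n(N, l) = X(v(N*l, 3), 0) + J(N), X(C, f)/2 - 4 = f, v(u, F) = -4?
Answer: 35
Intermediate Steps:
X(C, f) = 8 + 2*f
a(Q) = 1 + 2*Q
n(N, l) = 8 (n(N, l) = (8 + 2*0) + 0 = (8 + 0) + 0 = 8 + 0 = 8)
3 + n(a(3), -3)*(3 + 1) = 3 + 8*(3 + 1) = 3 + 8*4 = 3 + 32 = 35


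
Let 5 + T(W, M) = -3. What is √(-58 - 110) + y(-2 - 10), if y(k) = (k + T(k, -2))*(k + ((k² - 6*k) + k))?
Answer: -3840 + 2*I*√42 ≈ -3840.0 + 12.961*I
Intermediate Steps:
T(W, M) = -8 (T(W, M) = -5 - 3 = -8)
y(k) = (-8 + k)*(k² - 4*k) (y(k) = (k - 8)*(k + ((k² - 6*k) + k)) = (-8 + k)*(k + (k² - 5*k)) = (-8 + k)*(k² - 4*k))
√(-58 - 110) + y(-2 - 10) = √(-58 - 110) + (-2 - 10)*(32 + (-2 - 10)² - 12*(-2 - 10)) = √(-168) - 12*(32 + (-12)² - 12*(-12)) = 2*I*√42 - 12*(32 + 144 + 144) = 2*I*√42 - 12*320 = 2*I*√42 - 3840 = -3840 + 2*I*√42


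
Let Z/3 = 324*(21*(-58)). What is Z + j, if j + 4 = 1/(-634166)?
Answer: -750789127401/634166 ≈ -1.1839e+6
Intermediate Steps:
j = -2536665/634166 (j = -4 + 1/(-634166) = -4 - 1/634166 = -2536665/634166 ≈ -4.0000)
Z = -1183896 (Z = 3*(324*(21*(-58))) = 3*(324*(-1218)) = 3*(-394632) = -1183896)
Z + j = -1183896 - 2536665/634166 = -750789127401/634166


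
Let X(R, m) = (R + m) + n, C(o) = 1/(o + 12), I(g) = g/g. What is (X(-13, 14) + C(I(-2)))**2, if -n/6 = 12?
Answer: 850084/169 ≈ 5030.1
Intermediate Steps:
n = -72 (n = -6*12 = -72)
I(g) = 1
C(o) = 1/(12 + o)
X(R, m) = -72 + R + m (X(R, m) = (R + m) - 72 = -72 + R + m)
(X(-13, 14) + C(I(-2)))**2 = ((-72 - 13 + 14) + 1/(12 + 1))**2 = (-71 + 1/13)**2 = (-922/13)**2 = 850084/169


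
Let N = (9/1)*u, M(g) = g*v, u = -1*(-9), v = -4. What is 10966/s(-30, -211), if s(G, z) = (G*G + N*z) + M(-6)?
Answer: -10966/16167 ≈ -0.67830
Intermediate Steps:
u = 9
M(g) = -4*g (M(g) = g*(-4) = -4*g)
N = 81 (N = (9/1)*9 = (9*1)*9 = 9*9 = 81)
s(G, z) = 24 + G² + 81*z (s(G, z) = (G*G + 81*z) - 4*(-6) = (G² + 81*z) + 24 = 24 + G² + 81*z)
10966/s(-30, -211) = 10966/(24 + (-30)² + 81*(-211)) = 10966/(24 + 900 - 17091) = 10966/(-16167) = 10966*(-1/16167) = -10966/16167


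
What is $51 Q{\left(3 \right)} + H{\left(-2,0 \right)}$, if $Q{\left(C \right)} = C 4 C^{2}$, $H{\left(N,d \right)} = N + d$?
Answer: $5506$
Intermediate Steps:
$Q{\left(C \right)} = 4 C^{3}$ ($Q{\left(C \right)} = 4 C C^{2} = 4 C^{3}$)
$51 Q{\left(3 \right)} + H{\left(-2,0 \right)} = 51 \cdot 4 \cdot 3^{3} + \left(-2 + 0\right) = 51 \cdot 4 \cdot 27 - 2 = 51 \cdot 108 - 2 = 5508 - 2 = 5506$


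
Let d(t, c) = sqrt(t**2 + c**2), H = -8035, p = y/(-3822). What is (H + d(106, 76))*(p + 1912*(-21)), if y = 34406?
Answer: 616667568625/1911 - 153495350*sqrt(4253)/1911 ≈ 3.1746e+8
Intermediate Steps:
p = -17203/1911 (p = 34406/(-3822) = 34406*(-1/3822) = -17203/1911 ≈ -9.0021)
d(t, c) = sqrt(c**2 + t**2)
(H + d(106, 76))*(p + 1912*(-21)) = (-8035 + sqrt(76**2 + 106**2))*(-17203/1911 + 1912*(-21)) = (-8035 + sqrt(5776 + 11236))*(-17203/1911 - 40152) = (-8035 + sqrt(17012))*(-76747675/1911) = (-8035 + 2*sqrt(4253))*(-76747675/1911) = 616667568625/1911 - 153495350*sqrt(4253)/1911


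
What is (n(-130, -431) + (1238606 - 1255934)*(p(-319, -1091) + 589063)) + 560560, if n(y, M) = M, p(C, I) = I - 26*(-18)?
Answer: -10195928191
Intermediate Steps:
p(C, I) = 468 + I (p(C, I) = I + 468 = 468 + I)
(n(-130, -431) + (1238606 - 1255934)*(p(-319, -1091) + 589063)) + 560560 = (-431 + (1238606 - 1255934)*((468 - 1091) + 589063)) + 560560 = (-431 - 17328*(-623 + 589063)) + 560560 = (-431 - 17328*588440) + 560560 = (-431 - 10196488320) + 560560 = -10196488751 + 560560 = -10195928191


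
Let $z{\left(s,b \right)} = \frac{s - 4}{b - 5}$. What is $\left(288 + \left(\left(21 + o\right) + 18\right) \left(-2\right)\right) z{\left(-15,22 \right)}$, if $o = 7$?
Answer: $- \frac{3724}{17} \approx -219.06$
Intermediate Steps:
$z{\left(s,b \right)} = \frac{-4 + s}{-5 + b}$
$\left(288 + \left(\left(21 + o\right) + 18\right) \left(-2\right)\right) z{\left(-15,22 \right)} = \left(288 + \left(\left(21 + 7\right) + 18\right) \left(-2\right)\right) \frac{-4 - 15}{-5 + 22} = \left(288 + \left(28 + 18\right) \left(-2\right)\right) \frac{1}{17} \left(-19\right) = \left(288 + 46 \left(-2\right)\right) \frac{1}{17} \left(-19\right) = \left(288 - 92\right) \left(- \frac{19}{17}\right) = 196 \left(- \frac{19}{17}\right) = - \frac{3724}{17}$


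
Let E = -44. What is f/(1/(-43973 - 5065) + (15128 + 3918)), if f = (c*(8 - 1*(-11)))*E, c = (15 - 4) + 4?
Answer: -614936520/933977747 ≈ -0.65841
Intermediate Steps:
c = 15 (c = 11 + 4 = 15)
f = -12540 (f = (15*(8 - 1*(-11)))*(-44) = (15*(8 + 11))*(-44) = (15*19)*(-44) = 285*(-44) = -12540)
f/(1/(-43973 - 5065) + (15128 + 3918)) = -12540/(1/(-43973 - 5065) + (15128 + 3918)) = -12540/(1/(-49038) + 19046) = -12540/(-1/49038 + 19046) = -12540/933977747/49038 = -12540*49038/933977747 = -614936520/933977747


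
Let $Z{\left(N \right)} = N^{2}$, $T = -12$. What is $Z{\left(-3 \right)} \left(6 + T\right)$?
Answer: $-54$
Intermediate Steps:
$Z{\left(-3 \right)} \left(6 + T\right) = \left(-3\right)^{2} \left(6 - 12\right) = 9 \left(-6\right) = -54$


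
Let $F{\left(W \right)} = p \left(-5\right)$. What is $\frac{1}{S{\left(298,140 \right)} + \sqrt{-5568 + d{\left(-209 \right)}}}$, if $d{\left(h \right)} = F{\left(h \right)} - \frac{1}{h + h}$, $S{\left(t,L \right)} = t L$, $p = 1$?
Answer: $\frac{17438960}{727555740713} - \frac{i \sqrt{973736434}}{727555740713} \approx 2.3969 \cdot 10^{-5} - 4.289 \cdot 10^{-8} i$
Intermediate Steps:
$F{\left(W \right)} = -5$ ($F{\left(W \right)} = 1 \left(-5\right) = -5$)
$S{\left(t,L \right)} = L t$
$d{\left(h \right)} = -5 - \frac{1}{2 h}$ ($d{\left(h \right)} = -5 - \frac{1}{h + h} = -5 - \frac{1}{2 h}$)
$\frac{1}{S{\left(298,140 \right)} + \sqrt{-5568 + d{\left(-209 \right)}}} = \frac{1}{140 \cdot 298 + \sqrt{-5568 - \left(5 + \frac{1}{2 \left(-209\right)}\right)}} = \frac{1}{41720 + \sqrt{-5568 - \frac{2089}{418}}} = \frac{1}{41720 + \sqrt{- \frac{2329513}{418}}} = \frac{1}{41720 + \frac{i \sqrt{973736434}}{418}}$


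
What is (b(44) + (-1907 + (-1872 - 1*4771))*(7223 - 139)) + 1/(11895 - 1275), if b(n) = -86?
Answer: -643235197319/10620 ≈ -6.0568e+7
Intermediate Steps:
(b(44) + (-1907 + (-1872 - 1*4771))*(7223 - 139)) + 1/(11895 - 1275) = (-86 + (-1907 + (-1872 - 1*4771))*(7223 - 139)) + 1/(11895 - 1275) = (-86 + (-1907 + (-1872 - 4771))*7084) + 1/10620 = (-86 + (-1907 - 6643)*7084) + 1/10620 = (-86 - 8550*7084) + 1/10620 = (-86 - 60568200) + 1/10620 = -60568286 + 1/10620 = -643235197319/10620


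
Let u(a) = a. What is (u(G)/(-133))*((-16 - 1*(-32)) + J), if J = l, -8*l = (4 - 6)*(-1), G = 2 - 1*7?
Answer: 45/76 ≈ 0.59210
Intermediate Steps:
G = -5 (G = 2 - 7 = -5)
l = -¼ (l = -(4 - 6)*(-1)/8 = -(-1)*(-1)/4 = -⅛*2 = -¼ ≈ -0.25000)
J = -¼ ≈ -0.25000
(u(G)/(-133))*((-16 - 1*(-32)) + J) = (-5/(-133))*((-16 - 1*(-32)) - ¼) = (-5*(-1/133))*((-16 + 32) - ¼) = 5*(16 - ¼)/133 = (5/133)*(63/4) = 45/76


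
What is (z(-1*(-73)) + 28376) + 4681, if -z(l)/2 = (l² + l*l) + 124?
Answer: 11493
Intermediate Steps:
z(l) = -248 - 4*l² (z(l) = -2*((l² + l*l) + 124) = -2*((l² + l²) + 124) = -2*(2*l² + 124) = -2*(124 + 2*l²) = -248 - 4*l²)
(z(-1*(-73)) + 28376) + 4681 = ((-248 - 4*(-1*(-73))²) + 28376) + 4681 = ((-248 - 4*73²) + 28376) + 4681 = ((-248 - 4*5329) + 28376) + 4681 = ((-248 - 21316) + 28376) + 4681 = (-21564 + 28376) + 4681 = 6812 + 4681 = 11493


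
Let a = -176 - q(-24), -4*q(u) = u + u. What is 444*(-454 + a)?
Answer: -285048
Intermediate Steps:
q(u) = -u/2 (q(u) = -(u + u)/4 = -u/2)
a = -188 (a = -176 - (-1)*(-24)/2 = -176 - 1*12 = -176 - 12 = -188)
444*(-454 + a) = 444*(-454 - 188) = 444*(-642) = -285048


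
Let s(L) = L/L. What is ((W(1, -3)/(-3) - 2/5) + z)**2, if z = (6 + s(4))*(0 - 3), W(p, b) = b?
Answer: 10404/25 ≈ 416.16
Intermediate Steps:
s(L) = 1
z = -21 (z = (6 + 1)*(0 - 3) = 7*(-3) = -21)
((W(1, -3)/(-3) - 2/5) + z)**2 = ((-3/(-3) - 2/5) - 21)**2 = ((-3*(-1/3) - 2*1/5) - 21)**2 = ((1 - 2/5) - 21)**2 = (3/5 - 21)**2 = (-102/5)**2 = 10404/25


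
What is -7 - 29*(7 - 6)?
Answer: -36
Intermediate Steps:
-7 - 29*(7 - 6) = -7 - 29*1 = -7 - 29 = -36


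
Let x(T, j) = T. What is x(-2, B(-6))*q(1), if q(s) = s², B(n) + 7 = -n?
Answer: -2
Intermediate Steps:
B(n) = -7 - n
x(-2, B(-6))*q(1) = -2*1² = -2*1 = -2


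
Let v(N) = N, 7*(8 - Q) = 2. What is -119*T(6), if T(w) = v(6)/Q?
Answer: -833/9 ≈ -92.556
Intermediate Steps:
Q = 54/7 (Q = 8 - ⅐*2 = 8 - 2/7 = 54/7 ≈ 7.7143)
T(w) = 7/9 (T(w) = 6/(54/7) = 6*(7/54) = 7/9)
-119*T(6) = -119*7/9 = -833/9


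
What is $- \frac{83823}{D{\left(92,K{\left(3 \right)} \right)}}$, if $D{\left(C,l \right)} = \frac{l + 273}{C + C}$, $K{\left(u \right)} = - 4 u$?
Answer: $- \frac{5141144}{87} \approx -59094.0$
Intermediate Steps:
$D{\left(C,l \right)} = \frac{273 + l}{2 C}$
$- \frac{83823}{D{\left(92,K{\left(3 \right)} \right)}} = - \frac{83823}{\frac{1}{2} \cdot \frac{1}{92} \left(273 - 12\right)} = - \frac{83823}{\frac{1}{2} \cdot \frac{1}{92} \cdot 261} = - \frac{83823}{\frac{261}{184}} = \left(-83823\right) \frac{184}{261} = - \frac{5141144}{87}$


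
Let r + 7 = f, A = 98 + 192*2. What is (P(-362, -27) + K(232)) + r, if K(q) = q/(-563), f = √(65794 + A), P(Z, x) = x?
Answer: -19374/563 + 6*√1841 ≈ 223.03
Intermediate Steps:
A = 482 (A = 98 + 384 = 482)
f = 6*√1841 (f = √(65794 + 482) = √66276 = 6*√1841 ≈ 257.44)
K(q) = -q/563 (K(q) = q*(-1/563) = -q/563)
r = -7 + 6*√1841 ≈ 250.44
(P(-362, -27) + K(232)) + r = (-27 - 1/563*232) + (-7 + 6*√1841) = (-27 - 232/563) + (-7 + 6*√1841) = -15433/563 + (-7 + 6*√1841) = -19374/563 + 6*√1841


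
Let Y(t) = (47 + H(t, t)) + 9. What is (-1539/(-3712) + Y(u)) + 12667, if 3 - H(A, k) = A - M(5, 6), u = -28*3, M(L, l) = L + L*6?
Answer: 47682179/3712 ≈ 12845.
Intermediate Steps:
M(L, l) = 7*L (M(L, l) = L + 6*L = 7*L)
u = -84
H(A, k) = 38 - A (H(A, k) = 3 - (A - 7*5) = 3 - (A - 1*35) = 3 - (A - 35) = 3 - (-35 + A) = 3 + (35 - A) = 38 - A)
Y(t) = 94 - t (Y(t) = (47 + (38 - t)) + 9 = (85 - t) + 9 = 94 - t)
(-1539/(-3712) + Y(u)) + 12667 = (-1539/(-3712) + (94 - 1*(-84))) + 12667 = (-1539*(-1/3712) + (94 + 84)) + 12667 = (1539/3712 + 178) + 12667 = 662275/3712 + 12667 = 47682179/3712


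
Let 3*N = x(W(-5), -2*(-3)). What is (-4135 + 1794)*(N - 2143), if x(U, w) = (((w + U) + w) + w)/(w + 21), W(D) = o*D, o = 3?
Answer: 135450260/27 ≈ 5.0167e+6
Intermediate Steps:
W(D) = 3*D
x(U, w) = (U + 3*w)/(21 + w) (x(U, w) = (((U + w) + w) + w)/(21 + w) = ((U + 2*w) + w)/(21 + w) = (U + 3*w)/(21 + w))
N = 1/27 (N = ((3*(-5) + 3*(-2*(-3)))/(21 - 2*(-3)))/3 = ((-15 + 3*6)/(21 + 6))/3 = ((-15 + 18)/27)/3 = ((1/27)*3)/3 = (⅓)*(⅑) = 1/27 ≈ 0.037037)
(-4135 + 1794)*(N - 2143) = (-4135 + 1794)*(1/27 - 2143) = -2341*(-57860/27) = 135450260/27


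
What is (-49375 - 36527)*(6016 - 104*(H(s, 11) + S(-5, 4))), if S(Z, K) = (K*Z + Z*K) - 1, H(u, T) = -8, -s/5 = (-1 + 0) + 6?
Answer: -954543024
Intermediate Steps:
s = -25 (s = -5*((-1 + 0) + 6) = -5*(-1 + 6) = -5*5 = -25)
S(Z, K) = -1 + 2*K*Z (S(Z, K) = (K*Z + K*Z) - 1 = 2*K*Z - 1 = -1 + 2*K*Z)
(-49375 - 36527)*(6016 - 104*(H(s, 11) + S(-5, 4))) = (-49375 - 36527)*(6016 - 104*(-8 + (-1 + 2*4*(-5)))) = -85902*(6016 - 104*(-8 + (-1 - 40))) = -85902*(6016 - 104*(-8 - 41)) = -85902*(6016 - 104*(-49)) = -85902*(6016 + 5096) = -85902*11112 = -954543024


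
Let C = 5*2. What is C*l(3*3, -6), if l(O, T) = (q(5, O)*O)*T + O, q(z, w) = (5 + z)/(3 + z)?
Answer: -585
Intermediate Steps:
q(z, w) = (5 + z)/(3 + z)
l(O, T) = O + 5*O*T/4 (l(O, T) = (((5 + 5)/(3 + 5))*O)*T + O = ((10/8)*O)*T + O = (((⅛)*10)*O)*T + O = (5*O/4)*T + O = 5*O*T/4 + O = O + 5*O*T/4)
C = 10
C*l(3*3, -6) = 10*((3*3)*(4 + 5*(-6))/4) = 10*((¼)*9*(4 - 30)) = 10*((¼)*9*(-26)) = 10*(-117/2) = -585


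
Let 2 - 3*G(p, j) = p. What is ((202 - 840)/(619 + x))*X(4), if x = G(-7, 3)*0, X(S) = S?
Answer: -2552/619 ≈ -4.1228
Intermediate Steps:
G(p, j) = ⅔ - p/3
x = 0 (x = (⅔ - ⅓*(-7))*0 = (⅔ + 7/3)*0 = 3*0 = 0)
((202 - 840)/(619 + x))*X(4) = ((202 - 840)/(619 + 0))*4 = -638/619*4 = -2552/619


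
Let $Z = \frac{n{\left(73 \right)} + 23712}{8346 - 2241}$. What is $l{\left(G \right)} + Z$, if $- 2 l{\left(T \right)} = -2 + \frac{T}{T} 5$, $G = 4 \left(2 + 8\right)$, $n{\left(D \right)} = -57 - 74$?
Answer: $\frac{28847}{12210} \approx 2.3626$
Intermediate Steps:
$n{\left(D \right)} = -131$ ($n{\left(D \right)} = -57 - 74 = -131$)
$G = 40$ ($G = 4 \cdot 10 = 40$)
$l{\left(T \right)} = - \frac{3}{2}$ ($l{\left(T \right)} = - \frac{-2 + \frac{T}{T} 5}{2} = - \frac{-2 + 1 \cdot 5}{2} = - \frac{-2 + 5}{2} = \left(- \frac{1}{2}\right) 3 = - \frac{3}{2}$)
$Z = \frac{23581}{6105}$ ($Z = \frac{-131 + 23712}{8346 - 2241} = \frac{23581}{6105} \approx 3.8626$)
$l{\left(G \right)} + Z = - \frac{3}{2} + \frac{23581}{6105} = \frac{28847}{12210}$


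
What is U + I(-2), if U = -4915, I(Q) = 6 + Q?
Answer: -4911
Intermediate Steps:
U + I(-2) = -4915 + (6 - 2) = -4915 + 4 = -4911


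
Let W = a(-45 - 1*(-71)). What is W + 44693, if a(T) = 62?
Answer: 44755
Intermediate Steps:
W = 62
W + 44693 = 62 + 44693 = 44755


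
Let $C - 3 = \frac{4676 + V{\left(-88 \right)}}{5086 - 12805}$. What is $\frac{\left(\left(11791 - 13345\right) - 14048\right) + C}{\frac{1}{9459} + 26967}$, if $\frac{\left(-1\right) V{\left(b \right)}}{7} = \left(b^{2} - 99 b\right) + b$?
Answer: $- \frac{379302056493}{656323037342} \approx -0.57792$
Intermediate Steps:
$V{\left(b \right)} = - 7 b^{2} + 686 b$ ($V{\left(b \right)} = - 7 \left(\left(b^{2} - 99 b\right) + b\right) = - 7 \left(b^{2} - 98 b\right) = - 7 b^{2} + 686 b$)
$C = \frac{133057}{7719}$ ($C = 3 + \frac{4676 + 7 \left(-88\right) \left(98 - -88\right)}{5086 - 12805} = 3 + \frac{4676 + 7 \left(-88\right) \left(98 + 88\right)}{-7719} = 3 + \left(4676 + 7 \left(-88\right) 186\right) \left(- \frac{1}{7719}\right) = 3 + \left(4676 - 114576\right) \left(- \frac{1}{7719}\right) = 3 - - \frac{109900}{7719} = 3 + \frac{109900}{7719} = \frac{133057}{7719} \approx 17.238$)
$\frac{\left(\left(11791 - 13345\right) - 14048\right) + C}{\frac{1}{9459} + 26967} = \frac{\left(\left(11791 - 13345\right) - 14048\right) + \frac{133057}{7719}}{\frac{1}{9459} + 26967} = \frac{\left(-1554 - 14048\right) + \frac{133057}{7719}}{\frac{1}{9459} + 26967} = \frac{-15602 + \frac{133057}{7719}}{\frac{255080854}{9459}} = \left(- \frac{120298781}{7719}\right) \frac{9459}{255080854} = - \frac{379302056493}{656323037342}$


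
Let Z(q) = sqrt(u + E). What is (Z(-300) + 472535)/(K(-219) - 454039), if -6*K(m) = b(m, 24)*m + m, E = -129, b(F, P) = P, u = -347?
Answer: -945070/906253 - 4*I*sqrt(119)/906253 ≈ -1.0428 - 4.8149e-5*I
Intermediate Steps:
Z(q) = 2*I*sqrt(119) (Z(q) = sqrt(-347 - 129) = sqrt(-476) = 2*I*sqrt(119))
K(m) = -25*m/6 (K(m) = -(24*m + m)/6 = -25*m/6)
(Z(-300) + 472535)/(K(-219) - 454039) = (2*I*sqrt(119) + 472535)/(-25/6*(-219) - 454039) = (472535 + 2*I*sqrt(119))/(1825/2 - 454039) = (472535 + 2*I*sqrt(119))/(-906253/2) = (472535 + 2*I*sqrt(119))*(-2/906253) = -945070/906253 - 4*I*sqrt(119)/906253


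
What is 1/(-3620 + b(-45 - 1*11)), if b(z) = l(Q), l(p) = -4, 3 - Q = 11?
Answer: -1/3624 ≈ -0.00027594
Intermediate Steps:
Q = -8 (Q = 3 - 1*11 = 3 - 11 = -8)
b(z) = -4
1/(-3620 + b(-45 - 1*11)) = 1/(-3620 - 4) = 1/(-3624) = -1/3624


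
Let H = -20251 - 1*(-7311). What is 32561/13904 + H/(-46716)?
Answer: 425259359/162384816 ≈ 2.6188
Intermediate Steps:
H = -12940 (H = -20251 + 7311 = -12940)
32561/13904 + H/(-46716) = 32561/13904 - 12940/(-46716) = 32561*(1/13904) - 12940*(-1/46716) = 32561/13904 + 3235/11679 = 425259359/162384816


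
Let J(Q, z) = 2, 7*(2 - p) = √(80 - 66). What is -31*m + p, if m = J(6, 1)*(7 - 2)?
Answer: -308 - √14/7 ≈ -308.53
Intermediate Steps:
p = 2 - √14/7 (p = 2 - √(80 - 66)/7 = 2 - √14/7 ≈ 1.4655)
m = 10 (m = 2*(7 - 2) = 2*5 = 10)
-31*m + p = -31*10 + (2 - √14/7) = -310 + (2 - √14/7) = -308 - √14/7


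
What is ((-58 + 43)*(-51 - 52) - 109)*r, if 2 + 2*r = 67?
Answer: 46670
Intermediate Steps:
r = 65/2 (r = -1 + (½)*67 = -1 + 67/2 = 65/2 ≈ 32.500)
((-58 + 43)*(-51 - 52) - 109)*r = ((-58 + 43)*(-51 - 52) - 109)*(65/2) = (-15*(-103) - 109)*(65/2) = (1545 - 109)*(65/2) = 1436*(65/2) = 46670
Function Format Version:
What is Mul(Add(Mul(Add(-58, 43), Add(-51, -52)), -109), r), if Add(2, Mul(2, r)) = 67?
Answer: 46670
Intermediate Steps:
r = Rational(65, 2) (r = Add(-1, Mul(Rational(1, 2), 67)) = Add(-1, Rational(67, 2)) = Rational(65, 2) ≈ 32.500)
Mul(Add(Mul(Add(-58, 43), Add(-51, -52)), -109), r) = Mul(Add(Mul(Add(-58, 43), Add(-51, -52)), -109), Rational(65, 2)) = Mul(Add(Mul(-15, -103), -109), Rational(65, 2)) = Mul(Add(1545, -109), Rational(65, 2)) = Mul(1436, Rational(65, 2)) = 46670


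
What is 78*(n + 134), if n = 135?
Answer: 20982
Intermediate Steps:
78*(n + 134) = 78*(135 + 134) = 78*269 = 20982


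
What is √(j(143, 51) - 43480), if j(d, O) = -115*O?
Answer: I*√49345 ≈ 222.14*I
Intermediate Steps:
√(j(143, 51) - 43480) = √(-115*51 - 43480) = √(-5865 - 43480) = √(-49345) = I*√49345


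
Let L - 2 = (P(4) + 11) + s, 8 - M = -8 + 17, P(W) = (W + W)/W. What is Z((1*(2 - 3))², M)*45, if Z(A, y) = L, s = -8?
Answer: 315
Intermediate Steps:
P(W) = 2 (P(W) = (2*W)/W = 2)
M = -1 (M = 8 - (-8 + 17) = 8 - 1*9 = 8 - 9 = -1)
L = 7 (L = 2 + ((2 + 11) - 8) = 2 + (13 - 8) = 2 + 5 = 7)
Z(A, y) = 7
Z((1*(2 - 3))², M)*45 = 7*45 = 315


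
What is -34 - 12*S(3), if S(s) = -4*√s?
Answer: -34 + 48*√3 ≈ 49.138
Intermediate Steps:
-34 - 12*S(3) = -34 - (-48)*√3 = -34 + 48*√3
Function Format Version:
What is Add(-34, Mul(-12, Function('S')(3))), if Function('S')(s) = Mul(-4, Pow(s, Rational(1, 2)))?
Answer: Add(-34, Mul(48, Pow(3, Rational(1, 2)))) ≈ 49.138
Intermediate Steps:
Add(-34, Mul(-12, Function('S')(3))) = Add(-34, Mul(-12, Mul(-4, Pow(3, Rational(1, 2))))) = Add(-34, Mul(48, Pow(3, Rational(1, 2))))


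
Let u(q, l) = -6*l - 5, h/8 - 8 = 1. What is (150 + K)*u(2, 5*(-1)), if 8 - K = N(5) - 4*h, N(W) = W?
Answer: 11025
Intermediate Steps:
h = 72 (h = 64 + 8*1 = 64 + 8 = 72)
K = 291 (K = 8 - (5 - 4*72) = 8 - (5 - 288) = 8 - 1*(-283) = 8 + 283 = 291)
u(q, l) = -5 - 6*l
(150 + K)*u(2, 5*(-1)) = (150 + 291)*(-5 - 30*(-1)) = 441*(-5 - 6*(-5)) = 441*(-5 + 30) = 441*25 = 11025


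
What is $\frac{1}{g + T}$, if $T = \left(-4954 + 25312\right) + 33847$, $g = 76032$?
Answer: $\frac{1}{130237} \approx 7.6783 \cdot 10^{-6}$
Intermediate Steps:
$T = 54205$ ($T = 20358 + 33847 = 54205$)
$\frac{1}{g + T} = \frac{1}{76032 + 54205} = \frac{1}{130237}$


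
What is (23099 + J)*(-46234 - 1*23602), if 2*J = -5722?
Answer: -1413340968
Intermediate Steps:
J = -2861 (J = (½)*(-5722) = -2861)
(23099 + J)*(-46234 - 1*23602) = (23099 - 2861)*(-46234 - 1*23602) = 20238*(-46234 - 23602) = 20238*(-69836) = -1413340968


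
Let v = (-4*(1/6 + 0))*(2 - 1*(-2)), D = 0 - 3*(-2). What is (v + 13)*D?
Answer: 62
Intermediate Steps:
D = 6 (D = 0 + 6 = 6)
v = -8/3 (v = (-4*(1/6 + 0))*(2 + 2) = -4*1/6*4 = -2/3*4 = -8/3 ≈ -2.6667)
(v + 13)*D = (-8/3 + 13)*6 = (31/3)*6 = 62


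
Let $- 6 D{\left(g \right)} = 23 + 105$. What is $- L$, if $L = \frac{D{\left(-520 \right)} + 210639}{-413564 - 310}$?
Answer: $\frac{631853}{1241622} \approx 0.50889$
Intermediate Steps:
$D{\left(g \right)} = - \frac{64}{3}$ ($D{\left(g \right)} = - \frac{23 + 105}{6} = \left(- \frac{1}{6}\right) 128 = - \frac{64}{3}$)
$L = - \frac{631853}{1241622}$ ($L = \frac{- \frac{64}{3} + 210639}{-413564 - 310} = \frac{631853}{3 \left(-413874\right)} = \frac{631853}{3} \left(- \frac{1}{413874}\right) = - \frac{631853}{1241622} \approx -0.50889$)
$- L = \left(-1\right) \left(- \frac{631853}{1241622}\right) = \frac{631853}{1241622}$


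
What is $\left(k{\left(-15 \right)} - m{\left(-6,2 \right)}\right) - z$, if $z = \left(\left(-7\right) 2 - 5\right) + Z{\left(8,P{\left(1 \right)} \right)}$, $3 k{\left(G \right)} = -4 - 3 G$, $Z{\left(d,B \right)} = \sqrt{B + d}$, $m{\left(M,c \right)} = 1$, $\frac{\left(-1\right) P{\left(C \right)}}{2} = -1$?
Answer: $\frac{95}{3} - \sqrt{10} \approx 28.504$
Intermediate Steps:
$P{\left(C \right)} = 2$ ($P{\left(C \right)} = \left(-2\right) \left(-1\right) = 2$)
$k{\left(G \right)} = - \frac{4}{3} - G$ ($k{\left(G \right)} = \frac{-4 - 3 G}{3} = - \frac{4}{3} - G$)
$z = -19 + \sqrt{10}$ ($z = \left(\left(-7\right) 2 - 5\right) + \sqrt{2 + 8} = \left(-14 - 5\right) + \sqrt{10} = -19 + \sqrt{10} \approx -15.838$)
$\left(k{\left(-15 \right)} - m{\left(-6,2 \right)}\right) - z = \left(\left(- \frac{4}{3} - -15\right) - 1\right) - \left(-19 + \sqrt{10}\right) = \left(\left(- \frac{4}{3} + 15\right) - 1\right) + \left(19 - \sqrt{10}\right) = \left(\frac{41}{3} - 1\right) + \left(19 - \sqrt{10}\right) = \frac{38}{3} + \left(19 - \sqrt{10}\right) = \frac{95}{3} - \sqrt{10}$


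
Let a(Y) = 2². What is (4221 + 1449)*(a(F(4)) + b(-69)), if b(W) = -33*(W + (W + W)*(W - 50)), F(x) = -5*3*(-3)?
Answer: -3059787150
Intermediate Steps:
F(x) = 45 (F(x) = -15*(-3) = 45)
a(Y) = 4
b(W) = -33*W - 66*W*(-50 + W) (b(W) = -33*(W + (2*W)*(-50 + W)) = -33*(W + 2*W*(-50 + W)) = -33*W - 66*W*(-50 + W))
(4221 + 1449)*(a(F(4)) + b(-69)) = (4221 + 1449)*(4 + 33*(-69)*(99 - 2*(-69))) = 5670*(4 + 33*(-69)*(99 + 138)) = 5670*(4 + 33*(-69)*237) = 5670*(4 - 539649) = 5670*(-539645) = -3059787150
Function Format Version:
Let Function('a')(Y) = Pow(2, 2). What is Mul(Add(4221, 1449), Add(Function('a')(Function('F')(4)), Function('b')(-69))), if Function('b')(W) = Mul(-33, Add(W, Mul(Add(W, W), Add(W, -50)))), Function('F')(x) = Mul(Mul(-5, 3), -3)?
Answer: -3059787150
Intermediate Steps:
Function('F')(x) = 45 (Function('F')(x) = Mul(-15, -3) = 45)
Function('a')(Y) = 4
Function('b')(W) = Add(Mul(-33, W), Mul(-66, W, Add(-50, W))) (Function('b')(W) = Mul(-33, Add(W, Mul(Mul(2, W), Add(-50, W)))) = Mul(-33, Add(W, Mul(2, W, Add(-50, W)))) = Add(Mul(-33, W), Mul(-66, W, Add(-50, W))))
Mul(Add(4221, 1449), Add(Function('a')(Function('F')(4)), Function('b')(-69))) = Mul(Add(4221, 1449), Add(4, Mul(33, -69, Add(99, Mul(-2, -69))))) = Mul(5670, Add(4, Mul(33, -69, Add(99, 138)))) = Mul(5670, Add(4, Mul(33, -69, 237))) = Mul(5670, Add(4, -539649)) = Mul(5670, -539645) = -3059787150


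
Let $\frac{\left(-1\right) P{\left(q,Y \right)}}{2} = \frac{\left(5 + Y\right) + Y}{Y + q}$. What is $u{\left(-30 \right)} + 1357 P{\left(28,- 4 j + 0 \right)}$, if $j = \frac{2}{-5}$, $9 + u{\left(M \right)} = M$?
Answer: $- \frac{58523}{74} \approx -790.85$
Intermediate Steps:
$u{\left(M \right)} = -9 + M$
$j = - \frac{2}{5}$ ($j = 2 \left(- \frac{1}{5}\right) = - \frac{2}{5} \approx -0.4$)
$P{\left(q,Y \right)} = - \frac{2 \left(5 + 2 Y\right)}{Y + q}$ ($P{\left(q,Y \right)} = - 2 \frac{\left(5 + Y\right) + Y}{Y + q} = - 2 \frac{5 + 2 Y}{Y + q} = - \frac{2 \left(5 + 2 Y\right)}{Y + q}$)
$u{\left(-30 \right)} + 1357 P{\left(28,- 4 j + 0 \right)} = \left(-9 - 30\right) + 1357 \frac{2 \left(-5 - 2 \left(\left(-4\right) \left(- \frac{2}{5}\right) + 0\right)\right)}{\left(\left(-4\right) \left(- \frac{2}{5}\right) + 0\right) + 28} = -39 + 1357 \frac{2 \left(-5 - 2 \left(\frac{8}{5} + 0\right)\right)}{\left(\frac{8}{5} + 0\right) + 28} = -39 + 1357 \frac{2 \left(-5 - \frac{16}{5}\right)}{\frac{8}{5} + 28} = -39 + 1357 \frac{2 \left(-5 - \frac{16}{5}\right)}{\frac{148}{5}} = -39 + 1357 \cdot 2 \cdot \frac{5}{148} \left(- \frac{41}{5}\right) = -39 + 1357 \left(- \frac{41}{74}\right) = -39 - \frac{55637}{74} = - \frac{58523}{74}$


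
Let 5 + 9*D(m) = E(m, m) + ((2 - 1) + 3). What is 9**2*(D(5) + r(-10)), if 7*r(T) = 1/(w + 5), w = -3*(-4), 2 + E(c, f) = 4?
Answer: 1152/119 ≈ 9.6807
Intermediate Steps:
E(c, f) = 2 (E(c, f) = -2 + 4 = 2)
w = 12
D(m) = 1/9 (D(m) = -5/9 + (2 + ((2 - 1) + 3))/9 = -5/9 + (2 + (1 + 3))/9 = -5/9 + (2 + 4)/9 = -5/9 + (1/9)*6 = -5/9 + 2/3 = 1/9)
r(T) = 1/119 (r(T) = 1/(7*(12 + 5)) = (1/7)/17 = (1/7)*(1/17) = 1/119)
9**2*(D(5) + r(-10)) = 9**2*(1/9 + 1/119) = 81*(128/1071) = 1152/119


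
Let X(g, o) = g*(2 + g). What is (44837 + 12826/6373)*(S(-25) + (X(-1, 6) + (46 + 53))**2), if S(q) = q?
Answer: 2737285719633/6373 ≈ 4.2951e+8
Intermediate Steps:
(44837 + 12826/6373)*(S(-25) + (X(-1, 6) + (46 + 53))**2) = (44837 + 12826/6373)*(-25 + (-(2 - 1) + (46 + 53))**2) = (44837 + 12826*(1/6373))*(-25 + (-1*1 + 99)**2) = (44837 + 12826/6373)*(-25 + (-1 + 99)**2) = 285759027*(-25 + 98**2)/6373 = 285759027*(-25 + 9604)/6373 = (285759027/6373)*9579 = 2737285719633/6373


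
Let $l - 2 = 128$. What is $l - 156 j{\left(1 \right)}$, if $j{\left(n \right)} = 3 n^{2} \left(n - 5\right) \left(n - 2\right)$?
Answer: $-1742$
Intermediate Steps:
$j{\left(n \right)} = 3 n^{2} \left(-5 + n\right) \left(-2 + n\right)$
$l = 130$ ($l = 2 + 128 = 130$)
$l - 156 j{\left(1 \right)} = 130 - 156 \cdot 3 \cdot 1^{2} \left(10 + 1^{2} - 7\right) = 130 - 156 \cdot 3 \cdot 1 \left(10 + 1 - 7\right) = 130 - 156 \cdot 3 \cdot 1 \cdot 4 = 130 - 1872 = -1742$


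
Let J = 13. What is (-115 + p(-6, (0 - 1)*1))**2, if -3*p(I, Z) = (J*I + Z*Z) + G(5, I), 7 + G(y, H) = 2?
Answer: 69169/9 ≈ 7685.4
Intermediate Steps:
G(y, H) = -5 (G(y, H) = -7 + 2 = -5)
p(I, Z) = 5/3 - 13*I/3 - Z**2/3 (p(I, Z) = -((13*I + Z*Z) - 5)/3 = -((13*I + Z**2) - 5)/3 = -((Z**2 + 13*I) - 5)/3 = -(-5 + Z**2 + 13*I)/3 = 5/3 - 13*I/3 - Z**2/3)
(-115 + p(-6, (0 - 1)*1))**2 = (-115 + (5/3 - 13/3*(-6) - (0 - 1)**2/3))**2 = (-115 + (5/3 + 26 - (-1*1)**2/3))**2 = (-115 + (5/3 + 26 - 1/3*(-1)**2))**2 = (-115 + (5/3 + 26 - 1/3*1))**2 = (-115 + (5/3 + 26 - 1/3))**2 = (-115 + 82/3)**2 = (-263/3)**2 = 69169/9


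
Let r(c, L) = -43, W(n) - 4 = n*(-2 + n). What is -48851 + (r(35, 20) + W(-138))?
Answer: -29570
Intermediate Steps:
W(n) = 4 + n*(-2 + n)
-48851 + (r(35, 20) + W(-138)) = -48851 + (-43 + (4 + (-138)² - 2*(-138))) = -48851 + (-43 + (4 + 19044 + 276)) = -48851 + (-43 + 19324) = -48851 + 19281 = -29570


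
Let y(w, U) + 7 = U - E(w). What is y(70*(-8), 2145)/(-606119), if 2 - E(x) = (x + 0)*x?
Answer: -315736/606119 ≈ -0.52091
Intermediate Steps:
E(x) = 2 - x² (E(x) = 2 - (x + 0)*x = 2 - x*x = 2 - x²)
y(w, U) = -9 + U + w² (y(w, U) = -7 + (U - (2 - w²)) = -7 + (U + (-2 + w²)) = -7 + (-2 + U + w²) = -9 + U + w²)
y(70*(-8), 2145)/(-606119) = (-9 + 2145 + (70*(-8))²)/(-606119) = (-9 + 2145 + (-560)²)*(-1/606119) = (-9 + 2145 + 313600)*(-1/606119) = 315736*(-1/606119) = -315736/606119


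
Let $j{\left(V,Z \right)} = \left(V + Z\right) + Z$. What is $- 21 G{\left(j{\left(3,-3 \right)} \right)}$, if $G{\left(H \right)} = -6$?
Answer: $126$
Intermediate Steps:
$j{\left(V,Z \right)} = V + 2 Z$
$- 21 G{\left(j{\left(3,-3 \right)} \right)} = \left(-21\right) \left(-6\right) = 126$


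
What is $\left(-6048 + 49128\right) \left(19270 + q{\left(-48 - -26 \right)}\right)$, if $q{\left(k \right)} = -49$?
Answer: $828040680$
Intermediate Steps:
$\left(-6048 + 49128\right) \left(19270 + q{\left(-48 - -26 \right)}\right) = \left(-6048 + 49128\right) \left(19270 - 49\right) = 43080 \cdot 19221 = 828040680$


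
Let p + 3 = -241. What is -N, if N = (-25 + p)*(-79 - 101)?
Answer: -48420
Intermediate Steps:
p = -244 (p = -3 - 241 = -244)
N = 48420 (N = (-25 - 244)*(-79 - 101) = -269*(-180) = 48420)
-N = -1*48420 = -48420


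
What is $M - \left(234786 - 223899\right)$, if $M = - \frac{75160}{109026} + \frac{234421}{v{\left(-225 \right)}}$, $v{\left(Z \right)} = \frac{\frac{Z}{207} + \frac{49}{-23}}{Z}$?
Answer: $\frac{66087362935061}{4033962} \approx 1.6383 \cdot 10^{7}$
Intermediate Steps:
$v{\left(Z \right)} = \frac{- \frac{49}{23} + \frac{Z}{207}}{Z}$ ($v{\left(Z \right)} = \frac{Z \frac{1}{207} + 49 \left(- \frac{1}{23}\right)}{Z} = \frac{\frac{Z}{207} - \frac{49}{23}}{Z} = \frac{- \frac{49}{23} + \frac{Z}{207}}{Z}$)
$M = \frac{66131280679355}{4033962}$ ($M = - \frac{75160}{109026} + \frac{234421}{\frac{1}{207} \frac{1}{-225} \left(-441 - 225\right)} = \left(-75160\right) \frac{1}{109026} + \frac{234421}{\frac{1}{207} \left(- \frac{1}{225}\right) \left(-666\right)} = - \frac{37580}{54513} + \frac{234421}{\frac{74}{5175}} = - \frac{37580}{54513} + 234421 \cdot \frac{5175}{74} = - \frac{37580}{54513} + \frac{1213128675}{74} = \frac{66131280679355}{4033962} \approx 1.6394 \cdot 10^{7}$)
$M - \left(234786 - 223899\right) = \frac{66131280679355}{4033962} - \left(234786 - 223899\right) = \frac{66131280679355}{4033962} - 10887 = \frac{66087362935061}{4033962}$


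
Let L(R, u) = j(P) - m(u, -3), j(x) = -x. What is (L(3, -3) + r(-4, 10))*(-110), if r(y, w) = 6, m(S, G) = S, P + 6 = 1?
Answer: -1540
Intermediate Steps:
P = -5 (P = -6 + 1 = -5)
L(R, u) = 5 - u (L(R, u) = -1*(-5) - u = 5 - u)
(L(3, -3) + r(-4, 10))*(-110) = ((5 - 1*(-3)) + 6)*(-110) = ((5 + 3) + 6)*(-110) = (8 + 6)*(-110) = 14*(-110) = -1540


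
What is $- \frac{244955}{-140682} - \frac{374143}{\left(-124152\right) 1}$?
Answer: $\frac{1977305683}{415855992} \approx 4.7548$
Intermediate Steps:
$- \frac{244955}{-140682} - \frac{374143}{\left(-124152\right) 1} = \left(-244955\right) \left(- \frac{1}{140682}\right) - \frac{374143}{-124152} = \frac{244955}{140682} - - \frac{53449}{17736} = \frac{244955}{140682} + \frac{53449}{17736} = \frac{1977305683}{415855992}$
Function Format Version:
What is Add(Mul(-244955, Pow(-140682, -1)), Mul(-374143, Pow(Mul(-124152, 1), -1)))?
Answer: Rational(1977305683, 415855992) ≈ 4.7548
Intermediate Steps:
Add(Mul(-244955, Pow(-140682, -1)), Mul(-374143, Pow(Mul(-124152, 1), -1))) = Add(Mul(-244955, Rational(-1, 140682)), Mul(-374143, Pow(-124152, -1))) = Add(Rational(244955, 140682), Mul(-374143, Rational(-1, 124152))) = Add(Rational(244955, 140682), Rational(53449, 17736)) = Rational(1977305683, 415855992)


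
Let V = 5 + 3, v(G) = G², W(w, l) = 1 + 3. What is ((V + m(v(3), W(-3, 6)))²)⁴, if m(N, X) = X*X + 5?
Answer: 500246412961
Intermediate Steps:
W(w, l) = 4
V = 8
m(N, X) = 5 + X² (m(N, X) = X² + 5 = 5 + X²)
((V + m(v(3), W(-3, 6)))²)⁴ = ((8 + (5 + 4²))²)⁴ = ((8 + (5 + 16))²)⁴ = ((8 + 21)²)⁴ = (29²)⁴ = 841⁴ = 500246412961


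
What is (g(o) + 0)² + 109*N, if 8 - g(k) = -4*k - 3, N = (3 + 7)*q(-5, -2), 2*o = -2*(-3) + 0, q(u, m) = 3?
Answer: 3799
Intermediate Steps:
o = 3 (o = (-2*(-3) + 0)/2 = (6 + 0)/2 = (½)*6 = 3)
N = 30 (N = (3 + 7)*3 = 10*3 = 30)
g(k) = 11 + 4*k (g(k) = 8 - (-4*k - 3) = 8 - (-3 - 4*k) = 8 + (3 + 4*k) = 11 + 4*k)
(g(o) + 0)² + 109*N = ((11 + 4*3) + 0)² + 109*30 = ((11 + 12) + 0)² + 3270 = (23 + 0)² + 3270 = 23² + 3270 = 529 + 3270 = 3799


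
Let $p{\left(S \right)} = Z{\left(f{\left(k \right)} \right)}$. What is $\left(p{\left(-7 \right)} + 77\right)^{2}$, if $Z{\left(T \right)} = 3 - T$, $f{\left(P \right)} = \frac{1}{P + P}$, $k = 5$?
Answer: $\frac{638401}{100} \approx 6384.0$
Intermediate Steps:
$f{\left(P \right)} = \frac{1}{2 P}$
$p{\left(S \right)} = \frac{29}{10}$ ($p{\left(S \right)} = 3 - \frac{1}{2 \cdot 5} = 3 - \frac{1}{2} \cdot \frac{1}{5} = 3 - \frac{1}{10} = \frac{29}{10}$)
$\left(p{\left(-7 \right)} + 77\right)^{2} = \left(\frac{29}{10} + 77\right)^{2} = \left(\frac{799}{10}\right)^{2} = \frac{638401}{100}$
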